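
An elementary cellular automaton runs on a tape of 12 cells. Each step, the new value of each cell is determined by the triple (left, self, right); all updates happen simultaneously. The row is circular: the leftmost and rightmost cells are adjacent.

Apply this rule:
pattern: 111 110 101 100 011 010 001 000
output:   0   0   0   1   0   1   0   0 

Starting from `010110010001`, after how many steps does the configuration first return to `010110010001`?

12

010001011001
011001000101
000101100101
100100010101
010110010100
010001010110
011001010001
000101011001
100101000101
010101100100
010100010110
010110010001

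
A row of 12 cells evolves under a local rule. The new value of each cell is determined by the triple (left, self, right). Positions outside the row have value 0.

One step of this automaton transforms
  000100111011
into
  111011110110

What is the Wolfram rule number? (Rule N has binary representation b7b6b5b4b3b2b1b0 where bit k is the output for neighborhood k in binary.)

position 7: 111 → 1  (bit 7 = 1)
position 8: 110 → 0  (bit 6 = 0)
position 9: 101 → 1  (bit 5 = 1)
position 4: 100 → 1  (bit 4 = 1)
position 6: 011 → 1  (bit 3 = 1)
position 3: 010 → 0  (bit 2 = 0)
position 2: 001 → 1  (bit 1 = 1)
position 0: 000 → 1  (bit 0 = 1)
bits b7..b0 = 10111011 = 187

187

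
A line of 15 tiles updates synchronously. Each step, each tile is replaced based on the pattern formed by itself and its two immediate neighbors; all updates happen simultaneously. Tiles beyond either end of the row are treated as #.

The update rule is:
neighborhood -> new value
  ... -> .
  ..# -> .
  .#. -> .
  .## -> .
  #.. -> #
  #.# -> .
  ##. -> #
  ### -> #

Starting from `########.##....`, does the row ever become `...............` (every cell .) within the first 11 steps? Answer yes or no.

no

########..##...
#########..##..
##########..##.
###########..#.
############...
#############..
##############.
##############.  (fixed point — unchanged through step 11)
step 11 is ##############., still not uniform .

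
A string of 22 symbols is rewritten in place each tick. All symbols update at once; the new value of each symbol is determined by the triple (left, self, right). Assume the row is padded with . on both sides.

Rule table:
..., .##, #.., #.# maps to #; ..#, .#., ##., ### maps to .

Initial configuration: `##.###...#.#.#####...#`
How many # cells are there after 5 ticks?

11

#.##..##..#.##....##..
.##.#.#.#..##.###.#.##
.#.#.#.#.#.#.##..#.##.
..#.#.#.#.#.##.#..##.#
#..#.#.#.#.##.#.#.#.#.
count of #: 11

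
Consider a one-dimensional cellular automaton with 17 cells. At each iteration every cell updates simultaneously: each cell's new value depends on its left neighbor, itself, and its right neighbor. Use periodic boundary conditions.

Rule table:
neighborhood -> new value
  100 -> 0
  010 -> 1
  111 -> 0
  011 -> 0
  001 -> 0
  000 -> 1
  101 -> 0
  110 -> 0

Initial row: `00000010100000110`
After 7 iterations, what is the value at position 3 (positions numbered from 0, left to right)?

1

11111010101110000
00000010100000110  (repeats iteration 0; period 2)
iteration 7: 11111010101110000
position 3 holds 1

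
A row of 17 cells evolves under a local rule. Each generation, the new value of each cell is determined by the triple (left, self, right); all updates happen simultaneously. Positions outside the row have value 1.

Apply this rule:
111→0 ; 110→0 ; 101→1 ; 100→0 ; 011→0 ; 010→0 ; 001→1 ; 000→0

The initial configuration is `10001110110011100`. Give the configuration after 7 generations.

00010001000100001
00100010001000010
01000100010000101
10001000100001010
00010001000010101
00100010000101010
01000100001010101

01000100001010101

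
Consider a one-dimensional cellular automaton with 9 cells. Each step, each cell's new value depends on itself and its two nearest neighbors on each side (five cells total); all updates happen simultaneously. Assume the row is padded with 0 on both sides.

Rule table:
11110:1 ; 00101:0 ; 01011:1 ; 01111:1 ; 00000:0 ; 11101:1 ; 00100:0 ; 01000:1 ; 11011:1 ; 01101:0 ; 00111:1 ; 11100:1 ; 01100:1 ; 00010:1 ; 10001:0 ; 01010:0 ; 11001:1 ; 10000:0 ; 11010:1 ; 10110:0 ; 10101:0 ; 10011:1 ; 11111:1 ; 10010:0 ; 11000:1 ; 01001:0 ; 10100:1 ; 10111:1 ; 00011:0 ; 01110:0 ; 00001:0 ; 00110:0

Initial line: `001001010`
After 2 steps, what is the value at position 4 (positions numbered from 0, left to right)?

0

010000011
101000001
position 4 holds 0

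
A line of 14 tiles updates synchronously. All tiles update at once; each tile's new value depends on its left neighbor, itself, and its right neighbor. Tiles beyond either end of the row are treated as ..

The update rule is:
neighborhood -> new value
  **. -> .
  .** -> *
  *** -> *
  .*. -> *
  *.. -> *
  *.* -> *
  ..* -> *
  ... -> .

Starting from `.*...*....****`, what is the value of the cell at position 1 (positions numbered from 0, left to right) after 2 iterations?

*

***.***..****.
**.***.*****.*
position 1 holds *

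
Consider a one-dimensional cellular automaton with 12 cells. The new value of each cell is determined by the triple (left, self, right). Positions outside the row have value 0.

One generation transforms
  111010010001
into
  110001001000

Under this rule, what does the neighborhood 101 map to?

0

At position 3 the neighborhood is 101; the next row has 0 there.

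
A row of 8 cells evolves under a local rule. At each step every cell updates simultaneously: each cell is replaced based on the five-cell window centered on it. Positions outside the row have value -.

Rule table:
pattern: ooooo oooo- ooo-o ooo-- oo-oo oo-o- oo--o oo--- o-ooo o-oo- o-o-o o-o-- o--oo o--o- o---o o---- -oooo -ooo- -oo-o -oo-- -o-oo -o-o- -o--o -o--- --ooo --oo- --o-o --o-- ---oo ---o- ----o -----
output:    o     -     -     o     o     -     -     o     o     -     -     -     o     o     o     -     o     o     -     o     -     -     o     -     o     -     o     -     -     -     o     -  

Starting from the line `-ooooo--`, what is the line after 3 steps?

step 1: -ooo-oo-
step 2: -oo-o-oo
step 3: -------o

-------o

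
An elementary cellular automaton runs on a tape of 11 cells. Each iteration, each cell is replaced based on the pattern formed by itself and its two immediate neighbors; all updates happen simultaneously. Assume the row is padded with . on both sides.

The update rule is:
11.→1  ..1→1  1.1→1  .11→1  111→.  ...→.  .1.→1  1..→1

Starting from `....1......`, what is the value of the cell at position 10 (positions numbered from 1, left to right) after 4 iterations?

...111.....
..11.11....
.1111111...
11.....11..
position 10 holds .

.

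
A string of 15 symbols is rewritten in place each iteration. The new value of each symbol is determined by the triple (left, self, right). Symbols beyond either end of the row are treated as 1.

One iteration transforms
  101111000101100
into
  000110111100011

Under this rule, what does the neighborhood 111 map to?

1

At position 3 the neighborhood is 111; the next row has 1 there.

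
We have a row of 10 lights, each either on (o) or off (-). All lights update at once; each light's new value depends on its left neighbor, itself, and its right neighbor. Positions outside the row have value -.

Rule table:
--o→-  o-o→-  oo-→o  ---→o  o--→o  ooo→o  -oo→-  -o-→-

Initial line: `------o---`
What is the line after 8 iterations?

ooooo--ooo
-ooooo--oo
--ooooo--o
o--ooooo--
-o--oooooo
--o--ooooo
o--o--oooo
-o--o--ooo

-o--o--ooo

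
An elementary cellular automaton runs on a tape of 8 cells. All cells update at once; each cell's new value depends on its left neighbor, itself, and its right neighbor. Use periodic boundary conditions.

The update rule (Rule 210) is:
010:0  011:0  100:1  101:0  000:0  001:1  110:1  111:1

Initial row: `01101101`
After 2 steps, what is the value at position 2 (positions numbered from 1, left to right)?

1

00100100
01011010
position 2 holds 1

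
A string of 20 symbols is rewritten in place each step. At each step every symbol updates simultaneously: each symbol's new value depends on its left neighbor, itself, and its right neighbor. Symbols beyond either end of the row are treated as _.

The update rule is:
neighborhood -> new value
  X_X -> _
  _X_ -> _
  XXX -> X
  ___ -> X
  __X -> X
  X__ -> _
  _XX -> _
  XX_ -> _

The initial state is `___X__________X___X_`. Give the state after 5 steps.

XXX__XXXXXXXXX__XX__
_X__X_XXXXXXX__X___X
X__X___XXXXX__X__XX_
__X__XX_XXX__X__X___
XX__X____X__X__X__XX

XX__X____X__X__X__XX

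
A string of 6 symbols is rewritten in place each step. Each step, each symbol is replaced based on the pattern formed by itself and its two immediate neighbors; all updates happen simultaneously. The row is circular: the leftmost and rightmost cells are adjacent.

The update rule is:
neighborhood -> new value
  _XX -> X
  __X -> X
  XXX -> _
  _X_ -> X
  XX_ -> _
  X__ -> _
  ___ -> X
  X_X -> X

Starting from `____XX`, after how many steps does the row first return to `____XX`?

6

_XXXX_
XX____
X__XXX
__XX__
XXX__X
____XX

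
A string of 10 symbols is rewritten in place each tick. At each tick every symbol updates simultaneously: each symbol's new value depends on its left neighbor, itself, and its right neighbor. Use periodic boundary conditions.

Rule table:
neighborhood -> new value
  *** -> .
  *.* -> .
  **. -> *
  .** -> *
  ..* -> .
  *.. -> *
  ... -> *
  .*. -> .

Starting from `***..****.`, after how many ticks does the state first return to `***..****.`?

15

*.**.*..*.
..**..*...
*.***..***
*.*.**.*..
....**..*.
***.***..*
..*.*.**.*
*.....**..
.****.***.
.*..*.*.**
..*.....**
*..****.**
**.*..*.*.
**..*.....
***..****.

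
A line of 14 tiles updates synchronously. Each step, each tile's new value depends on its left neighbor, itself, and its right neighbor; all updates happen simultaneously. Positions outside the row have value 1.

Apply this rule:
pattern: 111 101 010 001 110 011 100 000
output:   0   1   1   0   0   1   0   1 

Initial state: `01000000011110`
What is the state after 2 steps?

00110000110101

11011111010001
00110000110101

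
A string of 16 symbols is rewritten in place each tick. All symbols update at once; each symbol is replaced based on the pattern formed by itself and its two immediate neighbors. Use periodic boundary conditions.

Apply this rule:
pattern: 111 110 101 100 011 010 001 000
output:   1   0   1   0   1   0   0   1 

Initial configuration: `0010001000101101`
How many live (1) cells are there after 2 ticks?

6

0000100010011010
1110001000010100
count of 1: 6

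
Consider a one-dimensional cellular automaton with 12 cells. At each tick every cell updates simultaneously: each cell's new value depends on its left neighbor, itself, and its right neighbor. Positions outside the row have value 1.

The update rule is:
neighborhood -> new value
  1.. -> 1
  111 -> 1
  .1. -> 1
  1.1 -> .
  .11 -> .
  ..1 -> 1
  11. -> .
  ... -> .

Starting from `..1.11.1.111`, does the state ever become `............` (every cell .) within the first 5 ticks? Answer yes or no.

tick 1: 111....1..11
tick 2: 11.1..1111.1
tick 3: 1..111.11...
tick 4: .11.1....1.1
tick 5: ....11..11..
tick 5 is ....11..11.., still not uniform .

no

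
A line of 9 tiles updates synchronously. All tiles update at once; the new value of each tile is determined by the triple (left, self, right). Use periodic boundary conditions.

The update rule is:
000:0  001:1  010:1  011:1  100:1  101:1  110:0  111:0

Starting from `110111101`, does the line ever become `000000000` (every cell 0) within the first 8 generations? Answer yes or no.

001100011
111010110
100111101
011100011
110010110
101111101
011000011
110100110
generation 8 is 110100110, still not uniform 0

no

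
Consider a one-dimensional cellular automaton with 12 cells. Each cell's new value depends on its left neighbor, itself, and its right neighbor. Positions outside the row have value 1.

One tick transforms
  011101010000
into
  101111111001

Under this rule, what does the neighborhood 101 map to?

1

At position 0 the neighborhood is 101; the next row has 1 there.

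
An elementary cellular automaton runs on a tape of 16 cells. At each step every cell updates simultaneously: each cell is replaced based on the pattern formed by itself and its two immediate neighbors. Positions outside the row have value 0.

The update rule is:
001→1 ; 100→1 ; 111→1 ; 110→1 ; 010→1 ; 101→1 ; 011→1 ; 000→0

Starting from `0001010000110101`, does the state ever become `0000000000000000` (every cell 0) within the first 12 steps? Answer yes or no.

0011111001111111
0111111111111111
1111111111111111
1111111111111111  (fixed point — unchanged through step 12)
step 12 is 1111111111111111, still not uniform 0

no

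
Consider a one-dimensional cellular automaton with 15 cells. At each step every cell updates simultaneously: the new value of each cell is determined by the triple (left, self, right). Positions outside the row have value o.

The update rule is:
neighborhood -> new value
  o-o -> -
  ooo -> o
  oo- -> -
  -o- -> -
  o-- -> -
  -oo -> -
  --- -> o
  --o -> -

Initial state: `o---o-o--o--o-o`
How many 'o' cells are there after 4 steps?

--o------------
----oooooooooo-
-oo--oooooooo--
------oooooo---
count of o: 6

6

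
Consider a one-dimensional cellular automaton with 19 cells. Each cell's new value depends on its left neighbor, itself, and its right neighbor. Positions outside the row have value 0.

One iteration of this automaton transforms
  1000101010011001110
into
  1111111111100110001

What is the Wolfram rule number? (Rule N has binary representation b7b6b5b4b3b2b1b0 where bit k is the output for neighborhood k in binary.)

55

position 16: 111 → 0  (bit 7 = 0)
position 12: 110 → 0  (bit 6 = 0)
position 5: 101 → 1  (bit 5 = 1)
position 1: 100 → 1  (bit 4 = 1)
position 11: 011 → 0  (bit 3 = 0)
position 0: 010 → 1  (bit 2 = 1)
position 3: 001 → 1  (bit 1 = 1)
position 2: 000 → 1  (bit 0 = 1)
bits b7..b0 = 00110111 = 55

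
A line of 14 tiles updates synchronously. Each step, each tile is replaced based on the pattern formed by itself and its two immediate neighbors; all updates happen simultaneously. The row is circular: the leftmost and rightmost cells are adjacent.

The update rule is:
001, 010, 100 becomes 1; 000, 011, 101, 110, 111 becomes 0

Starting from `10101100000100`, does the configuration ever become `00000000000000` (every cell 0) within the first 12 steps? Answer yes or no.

yes

step 1: 10100010001111
step 2: 00110111010000
step 3: 01000000011000
step 4: 11100000100100
step 5: 00010001111111
step 6: 10111010000000
step 7: 10000011000001
step 8: 01000100100010
step 9: 11101111110111
step 10: 00000000000000
all cells are 0 at step 10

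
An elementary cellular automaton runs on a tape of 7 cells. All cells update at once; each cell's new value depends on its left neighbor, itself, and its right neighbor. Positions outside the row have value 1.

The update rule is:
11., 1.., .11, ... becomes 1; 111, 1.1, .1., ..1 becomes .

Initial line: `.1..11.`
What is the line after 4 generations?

..1.11.
1...11.
111.11.
..1.11.

..1.11.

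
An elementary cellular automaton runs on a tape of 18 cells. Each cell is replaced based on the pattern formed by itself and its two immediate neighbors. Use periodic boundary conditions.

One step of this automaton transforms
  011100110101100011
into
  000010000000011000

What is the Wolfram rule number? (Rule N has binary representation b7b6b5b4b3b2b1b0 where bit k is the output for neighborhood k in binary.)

position 2: 111 → 0  (bit 7 = 0)
position 3: 110 → 0  (bit 6 = 0)
position 0: 101 → 0  (bit 5 = 0)
position 4: 100 → 1  (bit 4 = 1)
position 1: 011 → 0  (bit 3 = 0)
position 9: 010 → 0  (bit 2 = 0)
position 5: 001 → 0  (bit 1 = 0)
position 14: 000 → 1  (bit 0 = 1)
bits b7..b0 = 00010001 = 17

17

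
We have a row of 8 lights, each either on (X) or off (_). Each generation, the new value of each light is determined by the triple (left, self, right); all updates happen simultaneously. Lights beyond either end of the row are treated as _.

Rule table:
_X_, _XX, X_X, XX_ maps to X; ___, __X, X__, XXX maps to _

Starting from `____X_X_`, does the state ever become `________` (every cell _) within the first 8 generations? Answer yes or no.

no

generation 1: ____XXX_
generation 2: ____X_X_  (repeats generation 0; period 2)
generation 8: ____X_X_
generation 8 is ____X_X_, still not uniform _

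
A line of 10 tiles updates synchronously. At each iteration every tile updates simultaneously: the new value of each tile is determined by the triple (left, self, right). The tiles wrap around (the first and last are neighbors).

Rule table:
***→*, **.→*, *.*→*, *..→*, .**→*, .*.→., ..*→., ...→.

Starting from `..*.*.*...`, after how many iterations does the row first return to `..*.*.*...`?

10

...*.*.*..
....*.*.*.
.....*.*.*
*.....*.*.
.*.....*.*
*.*.....*.
.*.*.....*
*.*.*.....
.*.*.*....
..*.*.*...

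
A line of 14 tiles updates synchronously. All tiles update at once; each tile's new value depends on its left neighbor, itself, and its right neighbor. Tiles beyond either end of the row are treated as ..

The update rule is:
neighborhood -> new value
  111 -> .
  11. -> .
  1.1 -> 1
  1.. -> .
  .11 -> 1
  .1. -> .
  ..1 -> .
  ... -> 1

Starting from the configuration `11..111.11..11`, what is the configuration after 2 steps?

..1....1..1...

1...1..11...1.
..1....1..1...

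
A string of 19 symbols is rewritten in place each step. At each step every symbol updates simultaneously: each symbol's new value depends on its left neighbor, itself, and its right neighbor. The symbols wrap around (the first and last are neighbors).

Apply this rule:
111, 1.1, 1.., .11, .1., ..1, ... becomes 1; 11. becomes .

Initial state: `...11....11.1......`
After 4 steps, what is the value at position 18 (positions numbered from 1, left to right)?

1111.11111.11111111
111.11111.111111111
11.11111.1111111111
1.11111.11111111111
position 18 holds 1

1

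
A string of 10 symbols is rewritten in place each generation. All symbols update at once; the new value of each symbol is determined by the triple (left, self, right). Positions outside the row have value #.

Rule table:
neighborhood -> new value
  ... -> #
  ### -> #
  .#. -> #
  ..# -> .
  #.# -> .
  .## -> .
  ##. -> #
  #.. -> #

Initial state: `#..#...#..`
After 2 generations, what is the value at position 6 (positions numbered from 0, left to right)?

.

##.###.##.
##..##..#.
position 6 holds .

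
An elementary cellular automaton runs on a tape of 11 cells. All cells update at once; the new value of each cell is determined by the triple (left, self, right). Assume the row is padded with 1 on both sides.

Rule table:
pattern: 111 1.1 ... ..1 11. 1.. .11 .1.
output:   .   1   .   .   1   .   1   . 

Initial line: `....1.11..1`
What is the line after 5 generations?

.....111..1
.....1.1..1
......1...1
..........1
..........1

..........1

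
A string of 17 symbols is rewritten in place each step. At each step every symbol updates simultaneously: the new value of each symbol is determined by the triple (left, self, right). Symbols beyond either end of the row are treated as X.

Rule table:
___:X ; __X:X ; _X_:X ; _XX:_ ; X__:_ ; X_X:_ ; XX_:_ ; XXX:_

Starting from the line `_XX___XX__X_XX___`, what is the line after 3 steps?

_____XX___XX____X

step 1: ____XX___XX____XX
step 2: _XXX___XX___XXX__
step 3: _____XX___XX____X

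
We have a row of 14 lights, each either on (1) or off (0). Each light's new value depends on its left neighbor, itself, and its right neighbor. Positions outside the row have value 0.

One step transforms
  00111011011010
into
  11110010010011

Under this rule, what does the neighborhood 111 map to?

1

At position 3 the neighborhood is 111; the next row has 1 there.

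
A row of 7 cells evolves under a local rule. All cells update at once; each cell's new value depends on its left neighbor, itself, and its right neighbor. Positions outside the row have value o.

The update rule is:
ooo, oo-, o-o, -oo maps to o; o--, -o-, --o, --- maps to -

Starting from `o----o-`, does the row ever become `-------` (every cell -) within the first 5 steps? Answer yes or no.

step 1: o-----o
step 2: o-----o  (fixed point — unchanged through step 5)
step 5 is o-----o, still not uniform -

no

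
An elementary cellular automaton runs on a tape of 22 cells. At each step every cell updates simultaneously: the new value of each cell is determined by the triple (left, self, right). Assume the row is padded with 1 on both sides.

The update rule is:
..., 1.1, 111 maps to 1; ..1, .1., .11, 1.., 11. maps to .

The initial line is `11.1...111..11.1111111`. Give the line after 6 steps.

1.1..1..1.....1.111111
.1........111..1.11111
1..111111..1....1.1111
....1111.....11..1.111
.11..11..111......1.11
1.........1..1111..1.1

1.........1..1111..1.1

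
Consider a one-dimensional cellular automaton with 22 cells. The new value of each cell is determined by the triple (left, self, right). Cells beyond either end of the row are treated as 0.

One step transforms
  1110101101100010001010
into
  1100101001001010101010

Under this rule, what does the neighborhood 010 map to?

At position 4 the neighborhood is 010; the next row has 1 there.

1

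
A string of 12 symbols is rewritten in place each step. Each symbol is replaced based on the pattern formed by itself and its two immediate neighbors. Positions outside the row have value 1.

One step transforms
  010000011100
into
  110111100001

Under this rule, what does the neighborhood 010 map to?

1

At position 1 the neighborhood is 010; the next row has 1 there.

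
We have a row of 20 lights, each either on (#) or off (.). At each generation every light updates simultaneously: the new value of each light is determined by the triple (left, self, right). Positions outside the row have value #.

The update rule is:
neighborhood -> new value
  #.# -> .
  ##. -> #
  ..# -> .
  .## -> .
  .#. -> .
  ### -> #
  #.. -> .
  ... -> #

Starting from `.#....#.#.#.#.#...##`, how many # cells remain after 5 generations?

...##...........#..#
.#..#.#########.....
.......########.###.
.#####..#######..##.
..####...######...#.
count of #: 11

11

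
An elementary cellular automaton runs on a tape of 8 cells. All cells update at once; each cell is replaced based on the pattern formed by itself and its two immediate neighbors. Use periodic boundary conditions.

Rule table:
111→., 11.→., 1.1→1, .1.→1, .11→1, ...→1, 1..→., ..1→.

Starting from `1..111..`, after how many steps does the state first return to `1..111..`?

24

1..1....
1..1.11.
1..111.1
...1..11
.1.1..1.
.111..1.
.1....1.
.1.11.1.
.111.11.
.1..11..
.1..1..1
11..1..1
....1..1
.11.1..1
11.11..1
..11...1
..1..1.1
..1..111
..1..1..
1.1..1.1
.11..111
11...1..
1..1.1..
1..111..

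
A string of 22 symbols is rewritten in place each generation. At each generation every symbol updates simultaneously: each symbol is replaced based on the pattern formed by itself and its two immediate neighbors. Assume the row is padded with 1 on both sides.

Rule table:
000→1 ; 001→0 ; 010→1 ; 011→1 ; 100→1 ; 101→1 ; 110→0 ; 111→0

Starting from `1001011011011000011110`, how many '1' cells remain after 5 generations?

9

generation 1: 0101110110110111010001
generation 2: 1111001101101100111101
generation 3: 0000101011011010100011
generation 4: 1110111110110111111010
generation 5: 0001100001101100000111
count of 1: 9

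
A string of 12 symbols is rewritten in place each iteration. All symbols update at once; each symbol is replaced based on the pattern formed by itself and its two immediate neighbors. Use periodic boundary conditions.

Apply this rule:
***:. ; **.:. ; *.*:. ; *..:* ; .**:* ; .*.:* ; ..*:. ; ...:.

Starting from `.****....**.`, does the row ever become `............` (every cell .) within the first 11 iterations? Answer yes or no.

iteration 1: .*...*...*.*
iteration 2: .**..**..*.*
iteration 3: .*.*.*.*.*.*
iteration 4: .*.*.*.*.*.*  (fixed point — unchanged through iteration 11)
iteration 11 is .*.*.*.*.*.*, still not uniform .

no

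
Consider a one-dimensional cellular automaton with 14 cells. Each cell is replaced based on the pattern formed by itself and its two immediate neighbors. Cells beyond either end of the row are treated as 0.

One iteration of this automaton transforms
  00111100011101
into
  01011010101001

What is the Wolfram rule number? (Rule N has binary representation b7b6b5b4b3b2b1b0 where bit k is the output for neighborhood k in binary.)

150

position 3: 111 → 1  (bit 7 = 1)
position 5: 110 → 0  (bit 6 = 0)
position 12: 101 → 0  (bit 5 = 0)
position 6: 100 → 1  (bit 4 = 1)
position 2: 011 → 0  (bit 3 = 0)
position 13: 010 → 1  (bit 2 = 1)
position 1: 001 → 1  (bit 1 = 1)
position 0: 000 → 0  (bit 0 = 0)
bits b7..b0 = 10010110 = 150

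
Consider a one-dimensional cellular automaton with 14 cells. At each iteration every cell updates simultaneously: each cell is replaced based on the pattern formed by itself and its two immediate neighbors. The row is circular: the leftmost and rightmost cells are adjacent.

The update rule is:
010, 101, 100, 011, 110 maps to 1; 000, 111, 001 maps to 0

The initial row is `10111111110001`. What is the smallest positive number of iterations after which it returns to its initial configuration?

iteration 1: 11100000011001
iteration 2: 00110000011101
iteration 3: 10111000010111
iteration 4: 11101100011100
iteration 5: 10111110010110
iteration 6: 11100011011111
iteration 7: 00110011110000
iteration 8: 00111010011000
iteration 9: 00101111011100
iteration 10: 00111001110110
iteration 11: 00101101011111
iteration 12: 10111111110001

12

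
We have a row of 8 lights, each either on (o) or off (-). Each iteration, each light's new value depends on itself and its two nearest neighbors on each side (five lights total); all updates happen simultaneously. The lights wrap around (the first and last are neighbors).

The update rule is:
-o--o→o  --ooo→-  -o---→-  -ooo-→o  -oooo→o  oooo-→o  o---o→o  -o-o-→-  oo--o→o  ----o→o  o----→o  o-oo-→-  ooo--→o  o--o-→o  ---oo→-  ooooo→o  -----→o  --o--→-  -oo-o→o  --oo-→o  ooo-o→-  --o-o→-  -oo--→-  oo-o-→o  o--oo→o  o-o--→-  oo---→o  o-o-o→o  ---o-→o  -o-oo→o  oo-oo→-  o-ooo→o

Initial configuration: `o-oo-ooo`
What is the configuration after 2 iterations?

iteration 1: ---o-ooo
iteration 2: ooo-oooo

ooo-oooo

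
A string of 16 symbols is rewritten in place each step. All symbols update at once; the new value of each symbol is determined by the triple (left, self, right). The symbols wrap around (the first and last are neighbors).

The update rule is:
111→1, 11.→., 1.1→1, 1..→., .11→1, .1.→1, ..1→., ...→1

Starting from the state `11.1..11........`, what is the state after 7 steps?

1.11..1..111111.
111...1..11111.1
11..1.1..1111.11
1...111..111.111
..1.11...11.1111
..111..1.1.1111.
1.11...1111111..

1.11...1111111..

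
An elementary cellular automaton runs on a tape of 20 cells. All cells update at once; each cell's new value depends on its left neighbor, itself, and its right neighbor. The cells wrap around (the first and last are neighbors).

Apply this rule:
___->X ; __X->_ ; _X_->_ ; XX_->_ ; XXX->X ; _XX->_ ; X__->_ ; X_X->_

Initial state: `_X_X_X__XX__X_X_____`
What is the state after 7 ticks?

________________XXXX
_XXXXXXXXXXXXXX__XX_
__XXXXXXXXXXXX______
X__XXXXXXXXXX__XXXXX
____XXXXXXXX____XXXX
_XX__XXXXXX__XX__XX_
______XXXX__________

______XXXX__________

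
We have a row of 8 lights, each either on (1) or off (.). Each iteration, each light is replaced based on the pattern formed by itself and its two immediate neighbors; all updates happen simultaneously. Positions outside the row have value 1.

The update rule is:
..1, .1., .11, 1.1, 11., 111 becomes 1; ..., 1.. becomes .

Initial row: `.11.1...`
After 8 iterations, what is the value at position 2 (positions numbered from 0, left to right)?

11111..1
11111.11
11111111
11111111  (fixed point — unchanged through iteration 8)
position 2 holds 1

1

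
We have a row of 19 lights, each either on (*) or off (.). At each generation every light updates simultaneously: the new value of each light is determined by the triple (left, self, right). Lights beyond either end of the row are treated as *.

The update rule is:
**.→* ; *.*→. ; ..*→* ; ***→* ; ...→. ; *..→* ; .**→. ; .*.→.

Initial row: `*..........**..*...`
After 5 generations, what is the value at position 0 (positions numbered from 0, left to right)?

**........*.***.*.*
***......*...**....
****....*.*.*.**..*
*****..*.......***.
*******.*.....*.**.
position 0 holds *

*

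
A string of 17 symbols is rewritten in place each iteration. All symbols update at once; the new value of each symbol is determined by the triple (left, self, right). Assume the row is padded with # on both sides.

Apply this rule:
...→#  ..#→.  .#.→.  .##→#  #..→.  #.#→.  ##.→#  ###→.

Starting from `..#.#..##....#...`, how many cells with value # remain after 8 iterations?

6

.......##.##...#.
.#####.##.##.#...
.#...#.##.##...#.
...#...##.##.#...
.#...#.##.##...#.  (repeats iteration 3; period 2)
iteration 8: ...#...##.##.#...
count of #: 6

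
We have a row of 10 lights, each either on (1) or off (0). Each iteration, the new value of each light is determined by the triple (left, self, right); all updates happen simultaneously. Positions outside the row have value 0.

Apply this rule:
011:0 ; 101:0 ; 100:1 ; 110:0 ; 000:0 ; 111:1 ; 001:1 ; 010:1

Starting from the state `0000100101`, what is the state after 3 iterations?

0110010111

iteration 1: 0001111101
iteration 2: 0010111001
iteration 3: 0110010111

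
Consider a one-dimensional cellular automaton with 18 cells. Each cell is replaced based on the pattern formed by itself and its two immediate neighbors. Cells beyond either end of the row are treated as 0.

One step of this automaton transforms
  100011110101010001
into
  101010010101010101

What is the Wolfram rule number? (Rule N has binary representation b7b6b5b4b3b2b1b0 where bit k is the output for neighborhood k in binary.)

position 5: 111 → 0  (bit 7 = 0)
position 7: 110 → 1  (bit 6 = 1)
position 8: 101 → 0  (bit 5 = 0)
position 1: 100 → 0  (bit 4 = 0)
position 4: 011 → 1  (bit 3 = 1)
position 0: 010 → 1  (bit 2 = 1)
position 3: 001 → 0  (bit 1 = 0)
position 2: 000 → 1  (bit 0 = 1)
bits b7..b0 = 01001101 = 77

77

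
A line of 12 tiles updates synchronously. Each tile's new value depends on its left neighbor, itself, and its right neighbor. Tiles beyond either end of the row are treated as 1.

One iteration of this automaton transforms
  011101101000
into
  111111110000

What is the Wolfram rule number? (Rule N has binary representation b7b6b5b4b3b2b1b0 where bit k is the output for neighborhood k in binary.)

position 2: 111 → 1  (bit 7 = 1)
position 3: 110 → 1  (bit 6 = 1)
position 0: 101 → 1  (bit 5 = 1)
position 9: 100 → 0  (bit 4 = 0)
position 1: 011 → 1  (bit 3 = 1)
position 8: 010 → 0  (bit 2 = 0)
position 11: 001 → 0  (bit 1 = 0)
position 10: 000 → 0  (bit 0 = 0)
bits b7..b0 = 11101000 = 232

232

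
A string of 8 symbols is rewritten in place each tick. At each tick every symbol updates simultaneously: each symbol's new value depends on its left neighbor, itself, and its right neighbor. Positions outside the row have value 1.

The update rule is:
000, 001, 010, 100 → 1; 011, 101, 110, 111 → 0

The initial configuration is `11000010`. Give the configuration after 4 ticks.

11000000

00111110
11000000
00111111
11000000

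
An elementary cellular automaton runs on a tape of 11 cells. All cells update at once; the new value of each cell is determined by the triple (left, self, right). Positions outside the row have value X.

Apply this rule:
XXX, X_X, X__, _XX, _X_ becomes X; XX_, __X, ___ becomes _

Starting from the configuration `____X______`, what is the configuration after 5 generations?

generation 1: X___XX_____
generation 2: _X__X_X____
generation 3: XXX_XXXX___
generation 4: XX_XXXX_X__
generation 5: X_XXXX_XXX_

X_XXXX_XXX_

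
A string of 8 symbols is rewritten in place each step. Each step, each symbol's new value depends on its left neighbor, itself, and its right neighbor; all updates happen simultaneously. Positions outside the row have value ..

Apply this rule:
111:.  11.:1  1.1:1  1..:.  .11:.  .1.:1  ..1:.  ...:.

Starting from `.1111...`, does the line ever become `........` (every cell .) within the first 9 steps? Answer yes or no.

no

step 1: ....1...
step 2: ....1...  (fixed point — unchanged through step 9)
step 9 is ....1..., still not uniform .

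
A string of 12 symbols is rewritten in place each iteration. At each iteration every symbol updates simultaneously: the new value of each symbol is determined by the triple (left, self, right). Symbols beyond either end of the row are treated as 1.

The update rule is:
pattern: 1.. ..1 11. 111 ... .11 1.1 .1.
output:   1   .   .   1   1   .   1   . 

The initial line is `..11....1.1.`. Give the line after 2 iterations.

.11..1.1..1.

1...111..1.1
.11..1.1..1.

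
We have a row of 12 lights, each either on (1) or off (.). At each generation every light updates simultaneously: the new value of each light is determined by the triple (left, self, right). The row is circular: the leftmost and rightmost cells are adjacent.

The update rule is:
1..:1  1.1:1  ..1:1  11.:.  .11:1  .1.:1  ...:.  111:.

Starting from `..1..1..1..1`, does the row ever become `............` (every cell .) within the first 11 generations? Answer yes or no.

generation 1: 111111111111
generation 2: ............
all cells are . at generation 2

yes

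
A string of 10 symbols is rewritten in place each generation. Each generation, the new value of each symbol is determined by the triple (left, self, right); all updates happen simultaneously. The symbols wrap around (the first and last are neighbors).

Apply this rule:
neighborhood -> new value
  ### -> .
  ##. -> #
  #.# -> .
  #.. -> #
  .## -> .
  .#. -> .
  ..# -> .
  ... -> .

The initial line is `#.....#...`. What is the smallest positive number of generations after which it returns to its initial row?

.#.....#..
..#.....#.
...#.....#
#...#.....
.#...#....
..#...#...
...#...#..
....#...#.
.....#...#
#.....#...

10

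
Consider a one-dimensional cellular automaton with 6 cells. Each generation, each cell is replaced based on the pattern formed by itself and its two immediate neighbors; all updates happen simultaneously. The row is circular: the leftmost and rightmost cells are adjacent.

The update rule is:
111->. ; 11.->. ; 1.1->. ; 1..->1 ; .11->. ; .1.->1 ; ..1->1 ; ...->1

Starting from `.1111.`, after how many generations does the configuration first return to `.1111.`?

2

1....1
.1111.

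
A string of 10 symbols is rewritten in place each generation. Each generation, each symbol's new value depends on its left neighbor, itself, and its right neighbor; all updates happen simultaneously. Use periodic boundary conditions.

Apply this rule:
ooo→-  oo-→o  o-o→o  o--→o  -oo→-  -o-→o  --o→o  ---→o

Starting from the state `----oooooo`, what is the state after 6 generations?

-oooooo---

oooo-----o
---oooooo-
ooo-----oo
--oooooo--
oo-----ooo
-oooooo---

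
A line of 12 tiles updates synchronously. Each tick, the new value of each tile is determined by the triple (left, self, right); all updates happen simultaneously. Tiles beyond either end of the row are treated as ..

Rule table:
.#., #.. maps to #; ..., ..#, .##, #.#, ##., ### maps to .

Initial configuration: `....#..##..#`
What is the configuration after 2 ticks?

....##...#.#
......#..#.#

......#..#.#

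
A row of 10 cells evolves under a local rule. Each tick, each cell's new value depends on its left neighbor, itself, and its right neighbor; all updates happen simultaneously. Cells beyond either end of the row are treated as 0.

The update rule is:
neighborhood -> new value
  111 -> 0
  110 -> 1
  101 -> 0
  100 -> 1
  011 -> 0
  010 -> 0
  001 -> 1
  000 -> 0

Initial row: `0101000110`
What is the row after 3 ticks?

1000101011
0101000001
1000100010

1000100010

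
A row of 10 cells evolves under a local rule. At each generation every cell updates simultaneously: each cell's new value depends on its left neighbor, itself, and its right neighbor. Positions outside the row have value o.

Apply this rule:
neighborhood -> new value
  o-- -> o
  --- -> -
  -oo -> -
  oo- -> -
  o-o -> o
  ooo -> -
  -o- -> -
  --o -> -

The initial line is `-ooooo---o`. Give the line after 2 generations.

-o-----o--

generation 1: o-----o---
generation 2: -o-----o--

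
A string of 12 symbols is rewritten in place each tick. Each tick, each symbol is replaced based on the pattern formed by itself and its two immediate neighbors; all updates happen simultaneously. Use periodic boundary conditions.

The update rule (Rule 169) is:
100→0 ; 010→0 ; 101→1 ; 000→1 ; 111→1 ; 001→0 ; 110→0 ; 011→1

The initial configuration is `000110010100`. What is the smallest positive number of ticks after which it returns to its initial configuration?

30

110100001001
101001100001
010001001101
100100001010
000001100101
011101000010
011010011000
010100010011
101001000010
010000011001
100111010000
000110100110
110101000100
101010010000
010100000110
001001110100
100001101001
001101010001
001010100100
100101000001
000010011101
011000011010
010011010100
000010101001
011001010000
010000100111
100110000110
000100110101
010000101010
000110010100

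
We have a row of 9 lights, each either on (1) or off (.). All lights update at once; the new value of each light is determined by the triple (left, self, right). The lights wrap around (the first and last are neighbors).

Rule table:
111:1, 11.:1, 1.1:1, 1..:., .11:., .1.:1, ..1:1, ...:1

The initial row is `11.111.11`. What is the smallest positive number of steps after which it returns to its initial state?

9

step 1: 111.111.1
step 2: 1111.111.
step 3: .1111.111
step 4: 1.1111.11
step 5: 11.1111.1
step 6: 111.1111.
step 7: .111.1111
step 8: 1.111.111
step 9: 11.111.11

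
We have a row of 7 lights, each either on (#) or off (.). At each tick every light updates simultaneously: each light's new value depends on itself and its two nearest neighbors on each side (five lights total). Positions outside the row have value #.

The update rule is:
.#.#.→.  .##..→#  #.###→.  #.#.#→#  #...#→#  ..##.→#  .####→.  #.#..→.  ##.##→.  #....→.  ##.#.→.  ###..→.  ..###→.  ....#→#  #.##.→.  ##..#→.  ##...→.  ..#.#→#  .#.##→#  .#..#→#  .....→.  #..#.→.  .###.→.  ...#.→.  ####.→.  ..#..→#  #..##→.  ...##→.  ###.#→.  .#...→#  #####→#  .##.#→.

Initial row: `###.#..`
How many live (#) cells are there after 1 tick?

2

tick 1: #....#.
count of #: 2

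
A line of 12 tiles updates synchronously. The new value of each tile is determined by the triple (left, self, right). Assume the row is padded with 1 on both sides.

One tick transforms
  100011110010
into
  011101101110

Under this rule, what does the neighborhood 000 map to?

At position 2 the neighborhood is 000; the next row has 1 there.

1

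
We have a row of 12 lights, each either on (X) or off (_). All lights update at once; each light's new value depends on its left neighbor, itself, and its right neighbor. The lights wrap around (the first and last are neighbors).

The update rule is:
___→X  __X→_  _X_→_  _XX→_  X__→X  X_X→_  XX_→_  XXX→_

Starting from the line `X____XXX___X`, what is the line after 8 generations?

generation 1: _XXX____XX__
generation 2: ____XXX___XX
generation 3: XXX____XX___
generation 4: ___XXX___XX_
generation 5: XX____XX___X
generation 6: __XXX___XX__
generation 7: X____XX___XX
generation 8: _XXX___XX___

_XXX___XX___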